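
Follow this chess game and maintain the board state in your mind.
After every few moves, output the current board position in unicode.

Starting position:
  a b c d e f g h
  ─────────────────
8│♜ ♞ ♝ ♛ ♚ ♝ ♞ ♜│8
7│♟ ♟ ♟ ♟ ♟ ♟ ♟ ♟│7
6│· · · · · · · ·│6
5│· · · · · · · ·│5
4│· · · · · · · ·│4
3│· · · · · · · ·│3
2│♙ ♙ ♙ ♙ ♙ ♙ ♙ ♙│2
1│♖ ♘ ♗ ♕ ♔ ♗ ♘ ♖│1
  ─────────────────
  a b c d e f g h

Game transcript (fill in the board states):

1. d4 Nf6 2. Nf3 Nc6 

  a b c d e f g h
  ─────────────────
8│♜ · ♝ ♛ ♚ ♝ · ♜│8
7│♟ ♟ ♟ ♟ ♟ ♟ ♟ ♟│7
6│· · ♞ · · ♞ · ·│6
5│· · · · · · · ·│5
4│· · · ♙ · · · ·│4
3│· · · · · ♘ · ·│3
2│♙ ♙ ♙ · ♙ ♙ ♙ ♙│2
1│♖ ♘ ♗ ♕ ♔ ♗ · ♖│1
  ─────────────────
  a b c d e f g h

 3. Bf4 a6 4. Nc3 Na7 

  a b c d e f g h
  ─────────────────
8│♜ · ♝ ♛ ♚ ♝ · ♜│8
7│♞ ♟ ♟ ♟ ♟ ♟ ♟ ♟│7
6│♟ · · · · ♞ · ·│6
5│· · · · · · · ·│5
4│· · · ♙ · ♗ · ·│4
3│· · ♘ · · ♘ · ·│3
2│♙ ♙ ♙ · ♙ ♙ ♙ ♙│2
1│♖ · · ♕ ♔ ♗ · ♖│1
  ─────────────────
  a b c d e f g h

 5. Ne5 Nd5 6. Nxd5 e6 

  a b c d e f g h
  ─────────────────
8│♜ · ♝ ♛ ♚ ♝ · ♜│8
7│♞ ♟ ♟ ♟ · ♟ ♟ ♟│7
6│♟ · · · ♟ · · ·│6
5│· · · ♘ ♘ · · ·│5
4│· · · ♙ · ♗ · ·│4
3│· · · · · · · ·│3
2│♙ ♙ ♙ · ♙ ♙ ♙ ♙│2
1│♖ · · ♕ ♔ ♗ · ♖│1
  ─────────────────
  a b c d e f g h

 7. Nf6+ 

  a b c d e f g h
  ─────────────────
8│♜ · ♝ ♛ ♚ ♝ · ♜│8
7│♞ ♟ ♟ ♟ · ♟ ♟ ♟│7
6│♟ · · · ♟ ♘ · ·│6
5│· · · · ♘ · · ·│5
4│· · · ♙ · ♗ · ·│4
3│· · · · · · · ·│3
2│♙ ♙ ♙ · ♙ ♙ ♙ ♙│2
1│♖ · · ♕ ♔ ♗ · ♖│1
  ─────────────────
  a b c d e f g h


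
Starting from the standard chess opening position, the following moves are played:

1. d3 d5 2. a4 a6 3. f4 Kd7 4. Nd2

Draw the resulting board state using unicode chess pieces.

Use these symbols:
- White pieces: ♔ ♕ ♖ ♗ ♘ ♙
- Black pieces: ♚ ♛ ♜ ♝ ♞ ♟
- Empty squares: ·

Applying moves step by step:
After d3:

♜ ♞ ♝ ♛ ♚ ♝ ♞ ♜
♟ ♟ ♟ ♟ ♟ ♟ ♟ ♟
· · · · · · · ·
· · · · · · · ·
· · · · · · · ·
· · · ♙ · · · ·
♙ ♙ ♙ · ♙ ♙ ♙ ♙
♖ ♘ ♗ ♕ ♔ ♗ ♘ ♖


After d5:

♜ ♞ ♝ ♛ ♚ ♝ ♞ ♜
♟ ♟ ♟ · ♟ ♟ ♟ ♟
· · · · · · · ·
· · · ♟ · · · ·
· · · · · · · ·
· · · ♙ · · · ·
♙ ♙ ♙ · ♙ ♙ ♙ ♙
♖ ♘ ♗ ♕ ♔ ♗ ♘ ♖


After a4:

♜ ♞ ♝ ♛ ♚ ♝ ♞ ♜
♟ ♟ ♟ · ♟ ♟ ♟ ♟
· · · · · · · ·
· · · ♟ · · · ·
♙ · · · · · · ·
· · · ♙ · · · ·
· ♙ ♙ · ♙ ♙ ♙ ♙
♖ ♘ ♗ ♕ ♔ ♗ ♘ ♖


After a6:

♜ ♞ ♝ ♛ ♚ ♝ ♞ ♜
· ♟ ♟ · ♟ ♟ ♟ ♟
♟ · · · · · · ·
· · · ♟ · · · ·
♙ · · · · · · ·
· · · ♙ · · · ·
· ♙ ♙ · ♙ ♙ ♙ ♙
♖ ♘ ♗ ♕ ♔ ♗ ♘ ♖


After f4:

♜ ♞ ♝ ♛ ♚ ♝ ♞ ♜
· ♟ ♟ · ♟ ♟ ♟ ♟
♟ · · · · · · ·
· · · ♟ · · · ·
♙ · · · · ♙ · ·
· · · ♙ · · · ·
· ♙ ♙ · ♙ · ♙ ♙
♖ ♘ ♗ ♕ ♔ ♗ ♘ ♖


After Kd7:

♜ ♞ ♝ ♛ · ♝ ♞ ♜
· ♟ ♟ ♚ ♟ ♟ ♟ ♟
♟ · · · · · · ·
· · · ♟ · · · ·
♙ · · · · ♙ · ·
· · · ♙ · · · ·
· ♙ ♙ · ♙ · ♙ ♙
♖ ♘ ♗ ♕ ♔ ♗ ♘ ♖


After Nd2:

♜ ♞ ♝ ♛ · ♝ ♞ ♜
· ♟ ♟ ♚ ♟ ♟ ♟ ♟
♟ · · · · · · ·
· · · ♟ · · · ·
♙ · · · · ♙ · ·
· · · ♙ · · · ·
· ♙ ♙ ♘ ♙ · ♙ ♙
♖ · ♗ ♕ ♔ ♗ ♘ ♖



  a b c d e f g h
  ─────────────────
8│♜ ♞ ♝ ♛ · ♝ ♞ ♜│8
7│· ♟ ♟ ♚ ♟ ♟ ♟ ♟│7
6│♟ · · · · · · ·│6
5│· · · ♟ · · · ·│5
4│♙ · · · · ♙ · ·│4
3│· · · ♙ · · · ·│3
2│· ♙ ♙ ♘ ♙ · ♙ ♙│2
1│♖ · ♗ ♕ ♔ ♗ ♘ ♖│1
  ─────────────────
  a b c d e f g h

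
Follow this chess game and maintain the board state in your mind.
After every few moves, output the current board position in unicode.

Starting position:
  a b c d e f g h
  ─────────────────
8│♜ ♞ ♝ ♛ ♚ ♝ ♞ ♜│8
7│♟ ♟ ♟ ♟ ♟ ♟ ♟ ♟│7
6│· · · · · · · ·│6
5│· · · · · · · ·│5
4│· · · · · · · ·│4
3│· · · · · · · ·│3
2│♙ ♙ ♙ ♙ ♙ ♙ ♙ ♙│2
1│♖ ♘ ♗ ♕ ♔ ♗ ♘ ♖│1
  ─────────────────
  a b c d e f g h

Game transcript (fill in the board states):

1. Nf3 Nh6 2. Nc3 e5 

  a b c d e f g h
  ─────────────────
8│♜ ♞ ♝ ♛ ♚ ♝ · ♜│8
7│♟ ♟ ♟ ♟ · ♟ ♟ ♟│7
6│· · · · · · · ♞│6
5│· · · · ♟ · · ·│5
4│· · · · · · · ·│4
3│· · ♘ · · ♘ · ·│3
2│♙ ♙ ♙ ♙ ♙ ♙ ♙ ♙│2
1│♖ · ♗ ♕ ♔ ♗ · ♖│1
  ─────────────────
  a b c d e f g h

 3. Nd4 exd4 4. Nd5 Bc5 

  a b c d e f g h
  ─────────────────
8│♜ ♞ ♝ ♛ ♚ · · ♜│8
7│♟ ♟ ♟ ♟ · ♟ ♟ ♟│7
6│· · · · · · · ♞│6
5│· · ♝ ♘ · · · ·│5
4│· · · ♟ · · · ·│4
3│· · · · · · · ·│3
2│♙ ♙ ♙ ♙ ♙ ♙ ♙ ♙│2
1│♖ · ♗ ♕ ♔ ♗ · ♖│1
  ─────────────────
  a b c d e f g h

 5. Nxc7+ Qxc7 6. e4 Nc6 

  a b c d e f g h
  ─────────────────
8│♜ · ♝ · ♚ · · ♜│8
7│♟ ♟ ♛ ♟ · ♟ ♟ ♟│7
6│· · ♞ · · · · ♞│6
5│· · ♝ · · · · ·│5
4│· · · ♟ ♙ · · ·│4
3│· · · · · · · ·│3
2│♙ ♙ ♙ ♙ · ♙ ♙ ♙│2
1│♖ · ♗ ♕ ♔ ♗ · ♖│1
  ─────────────────
  a b c d e f g h

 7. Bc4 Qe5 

  a b c d e f g h
  ─────────────────
8│♜ · ♝ · ♚ · · ♜│8
7│♟ ♟ · ♟ · ♟ ♟ ♟│7
6│· · ♞ · · · · ♞│6
5│· · ♝ · ♛ · · ·│5
4│· · ♗ ♟ ♙ · · ·│4
3│· · · · · · · ·│3
2│♙ ♙ ♙ ♙ · ♙ ♙ ♙│2
1│♖ · ♗ ♕ ♔ · · ♖│1
  ─────────────────
  a b c d e f g h


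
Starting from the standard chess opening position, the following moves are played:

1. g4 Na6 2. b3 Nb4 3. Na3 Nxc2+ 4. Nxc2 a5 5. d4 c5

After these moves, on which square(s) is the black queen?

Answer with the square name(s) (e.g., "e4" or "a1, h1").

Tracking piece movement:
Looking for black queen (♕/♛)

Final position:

  a b c d e f g h
  ─────────────────
8│♜ · ♝ ♛ ♚ ♝ ♞ ♜│8
7│· ♟ · ♟ ♟ ♟ ♟ ♟│7
6│· · · · · · · ·│6
5│♟ · ♟ · · · · ·│5
4│· · · ♙ · · ♙ ·│4
3│· ♙ · · · · · ·│3
2│♙ · ♘ · ♙ ♙ · ♙│2
1│♖ · ♗ ♕ ♔ ♗ ♘ ♖│1
  ─────────────────
  a b c d e f g h


d8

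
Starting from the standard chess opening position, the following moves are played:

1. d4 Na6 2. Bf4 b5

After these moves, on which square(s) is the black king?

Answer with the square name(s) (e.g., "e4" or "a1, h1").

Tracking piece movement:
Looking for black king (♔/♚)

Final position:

  a b c d e f g h
  ─────────────────
8│♜ · ♝ ♛ ♚ ♝ ♞ ♜│8
7│♟ · ♟ ♟ ♟ ♟ ♟ ♟│7
6│♞ · · · · · · ·│6
5│· ♟ · · · · · ·│5
4│· · · ♙ · ♗ · ·│4
3│· · · · · · · ·│3
2│♙ ♙ ♙ · ♙ ♙ ♙ ♙│2
1│♖ ♘ · ♕ ♔ ♗ ♘ ♖│1
  ─────────────────
  a b c d e f g h


e8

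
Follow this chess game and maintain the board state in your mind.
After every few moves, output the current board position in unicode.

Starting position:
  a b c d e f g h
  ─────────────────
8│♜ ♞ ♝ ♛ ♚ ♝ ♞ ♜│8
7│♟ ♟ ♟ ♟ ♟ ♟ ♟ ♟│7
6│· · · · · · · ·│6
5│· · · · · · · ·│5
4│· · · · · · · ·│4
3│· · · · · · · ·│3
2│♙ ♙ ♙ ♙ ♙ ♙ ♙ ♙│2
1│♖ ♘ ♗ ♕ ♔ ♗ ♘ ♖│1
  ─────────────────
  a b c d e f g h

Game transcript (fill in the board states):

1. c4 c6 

  a b c d e f g h
  ─────────────────
8│♜ ♞ ♝ ♛ ♚ ♝ ♞ ♜│8
7│♟ ♟ · ♟ ♟ ♟ ♟ ♟│7
6│· · ♟ · · · · ·│6
5│· · · · · · · ·│5
4│· · ♙ · · · · ·│4
3│· · · · · · · ·│3
2│♙ ♙ · ♙ ♙ ♙ ♙ ♙│2
1│♖ ♘ ♗ ♕ ♔ ♗ ♘ ♖│1
  ─────────────────
  a b c d e f g h

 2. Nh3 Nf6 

  a b c d e f g h
  ─────────────────
8│♜ ♞ ♝ ♛ ♚ ♝ · ♜│8
7│♟ ♟ · ♟ ♟ ♟ ♟ ♟│7
6│· · ♟ · · ♞ · ·│6
5│· · · · · · · ·│5
4│· · ♙ · · · · ·│4
3│· · · · · · · ♘│3
2│♙ ♙ · ♙ ♙ ♙ ♙ ♙│2
1│♖ ♘ ♗ ♕ ♔ ♗ · ♖│1
  ─────────────────
  a b c d e f g h

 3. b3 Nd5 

  a b c d e f g h
  ─────────────────
8│♜ ♞ ♝ ♛ ♚ ♝ · ♜│8
7│♟ ♟ · ♟ ♟ ♟ ♟ ♟│7
6│· · ♟ · · · · ·│6
5│· · · ♞ · · · ·│5
4│· · ♙ · · · · ·│4
3│· ♙ · · · · · ♘│3
2│♙ · · ♙ ♙ ♙ ♙ ♙│2
1│♖ ♘ ♗ ♕ ♔ ♗ · ♖│1
  ─────────────────
  a b c d e f g h

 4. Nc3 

  a b c d e f g h
  ─────────────────
8│♜ ♞ ♝ ♛ ♚ ♝ · ♜│8
7│♟ ♟ · ♟ ♟ ♟ ♟ ♟│7
6│· · ♟ · · · · ·│6
5│· · · ♞ · · · ·│5
4│· · ♙ · · · · ·│4
3│· ♙ ♘ · · · · ♘│3
2│♙ · · ♙ ♙ ♙ ♙ ♙│2
1│♖ · ♗ ♕ ♔ ♗ · ♖│1
  ─────────────────
  a b c d e f g h


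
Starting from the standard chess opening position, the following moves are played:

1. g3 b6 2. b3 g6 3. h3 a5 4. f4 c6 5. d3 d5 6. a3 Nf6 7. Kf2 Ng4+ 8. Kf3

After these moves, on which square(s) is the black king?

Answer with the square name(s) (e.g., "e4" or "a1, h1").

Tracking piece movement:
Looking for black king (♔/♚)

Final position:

  a b c d e f g h
  ─────────────────
8│♜ ♞ ♝ ♛ ♚ ♝ · ♜│8
7│· · · · ♟ ♟ · ♟│7
6│· ♟ ♟ · · · ♟ ·│6
5│♟ · · ♟ · · · ·│5
4│· · · · · ♙ ♞ ·│4
3│♙ ♙ · ♙ · ♔ ♙ ♙│3
2│· · ♙ · ♙ · · ·│2
1│♖ ♘ ♗ ♕ · ♗ ♘ ♖│1
  ─────────────────
  a b c d e f g h


e8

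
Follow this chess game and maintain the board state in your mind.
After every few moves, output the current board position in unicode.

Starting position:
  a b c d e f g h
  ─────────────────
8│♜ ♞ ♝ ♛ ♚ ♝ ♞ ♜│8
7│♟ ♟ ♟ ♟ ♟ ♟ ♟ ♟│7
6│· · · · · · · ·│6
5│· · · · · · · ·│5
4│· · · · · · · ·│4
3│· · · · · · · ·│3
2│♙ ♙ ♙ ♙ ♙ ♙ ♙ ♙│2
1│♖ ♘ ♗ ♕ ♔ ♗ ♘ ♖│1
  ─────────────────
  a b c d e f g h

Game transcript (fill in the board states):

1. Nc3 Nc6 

  a b c d e f g h
  ─────────────────
8│♜ · ♝ ♛ ♚ ♝ ♞ ♜│8
7│♟ ♟ ♟ ♟ ♟ ♟ ♟ ♟│7
6│· · ♞ · · · · ·│6
5│· · · · · · · ·│5
4│· · · · · · · ·│4
3│· · ♘ · · · · ·│3
2│♙ ♙ ♙ ♙ ♙ ♙ ♙ ♙│2
1│♖ · ♗ ♕ ♔ ♗ ♘ ♖│1
  ─────────────────
  a b c d e f g h

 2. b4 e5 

  a b c d e f g h
  ─────────────────
8│♜ · ♝ ♛ ♚ ♝ ♞ ♜│8
7│♟ ♟ ♟ ♟ · ♟ ♟ ♟│7
6│· · ♞ · · · · ·│6
5│· · · · ♟ · · ·│5
4│· ♙ · · · · · ·│4
3│· · ♘ · · · · ·│3
2│♙ · ♙ ♙ ♙ ♙ ♙ ♙│2
1│♖ · ♗ ♕ ♔ ♗ ♘ ♖│1
  ─────────────────
  a b c d e f g h

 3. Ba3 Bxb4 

  a b c d e f g h
  ─────────────────
8│♜ · ♝ ♛ ♚ · ♞ ♜│8
7│♟ ♟ ♟ ♟ · ♟ ♟ ♟│7
6│· · ♞ · · · · ·│6
5│· · · · ♟ · · ·│5
4│· ♝ · · · · · ·│4
3│♗ · ♘ · · · · ·│3
2│♙ · ♙ ♙ ♙ ♙ ♙ ♙│2
1│♖ · · ♕ ♔ ♗ ♘ ♖│1
  ─────────────────
  a b c d e f g h

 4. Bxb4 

  a b c d e f g h
  ─────────────────
8│♜ · ♝ ♛ ♚ · ♞ ♜│8
7│♟ ♟ ♟ ♟ · ♟ ♟ ♟│7
6│· · ♞ · · · · ·│6
5│· · · · ♟ · · ·│5
4│· ♗ · · · · · ·│4
3│· · ♘ · · · · ·│3
2│♙ · ♙ ♙ ♙ ♙ ♙ ♙│2
1│♖ · · ♕ ♔ ♗ ♘ ♖│1
  ─────────────────
  a b c d e f g h


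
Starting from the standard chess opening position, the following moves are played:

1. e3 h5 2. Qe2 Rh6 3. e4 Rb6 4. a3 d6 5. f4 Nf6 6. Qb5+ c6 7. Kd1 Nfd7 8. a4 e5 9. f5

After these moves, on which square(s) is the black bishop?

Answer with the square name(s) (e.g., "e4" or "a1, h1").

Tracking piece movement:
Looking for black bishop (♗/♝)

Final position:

  a b c d e f g h
  ─────────────────
8│♜ ♞ ♝ ♛ ♚ ♝ · ·│8
7│♟ ♟ · ♞ · ♟ ♟ ·│7
6│· ♜ ♟ ♟ · · · ·│6
5│· ♕ · · ♟ ♙ · ♟│5
4│♙ · · · ♙ · · ·│4
3│· · · · · · · ·│3
2│· ♙ ♙ ♙ · · ♙ ♙│2
1│♖ ♘ ♗ ♔ · ♗ ♘ ♖│1
  ─────────────────
  a b c d e f g h


c8, f8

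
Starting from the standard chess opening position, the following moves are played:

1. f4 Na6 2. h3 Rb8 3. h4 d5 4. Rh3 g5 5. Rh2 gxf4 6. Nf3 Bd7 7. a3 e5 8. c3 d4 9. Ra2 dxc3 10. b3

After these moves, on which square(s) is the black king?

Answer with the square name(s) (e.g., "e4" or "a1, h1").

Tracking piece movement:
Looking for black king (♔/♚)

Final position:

  a b c d e f g h
  ─────────────────
8│· ♜ · ♛ ♚ ♝ ♞ ♜│8
7│♟ ♟ ♟ ♝ · ♟ · ♟│7
6│♞ · · · · · · ·│6
5│· · · · ♟ · · ·│5
4│· · · · · ♟ · ♙│4
3│♙ ♙ ♟ · · ♘ · ·│3
2│♖ · · ♙ ♙ · ♙ ♖│2
1│· ♘ ♗ ♕ ♔ ♗ · ·│1
  ─────────────────
  a b c d e f g h


e8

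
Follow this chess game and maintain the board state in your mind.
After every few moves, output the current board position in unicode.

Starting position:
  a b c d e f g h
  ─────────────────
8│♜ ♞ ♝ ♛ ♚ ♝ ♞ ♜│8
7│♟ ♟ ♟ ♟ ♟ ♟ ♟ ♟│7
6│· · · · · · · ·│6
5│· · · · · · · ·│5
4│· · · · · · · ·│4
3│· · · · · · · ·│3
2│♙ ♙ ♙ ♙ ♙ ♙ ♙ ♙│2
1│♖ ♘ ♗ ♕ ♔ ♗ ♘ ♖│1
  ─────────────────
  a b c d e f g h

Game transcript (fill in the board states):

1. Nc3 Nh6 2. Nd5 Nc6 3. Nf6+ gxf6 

  a b c d e f g h
  ─────────────────
8│♜ · ♝ ♛ ♚ ♝ · ♜│8
7│♟ ♟ ♟ ♟ ♟ ♟ · ♟│7
6│· · ♞ · · ♟ · ♞│6
5│· · · · · · · ·│5
4│· · · · · · · ·│4
3│· · · · · · · ·│3
2│♙ ♙ ♙ ♙ ♙ ♙ ♙ ♙│2
1│♖ · ♗ ♕ ♔ ♗ ♘ ♖│1
  ─────────────────
  a b c d e f g h

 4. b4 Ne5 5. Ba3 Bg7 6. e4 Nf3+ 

  a b c d e f g h
  ─────────────────
8│♜ · ♝ ♛ ♚ · · ♜│8
7│♟ ♟ ♟ ♟ ♟ ♟ ♝ ♟│7
6│· · · · · ♟ · ♞│6
5│· · · · · · · ·│5
4│· ♙ · · ♙ · · ·│4
3│♗ · · · · ♞ · ·│3
2│♙ · ♙ ♙ · ♙ ♙ ♙│2
1│♖ · · ♕ ♔ ♗ ♘ ♖│1
  ─────────────────
  a b c d e f g h

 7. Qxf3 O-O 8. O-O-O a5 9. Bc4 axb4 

  a b c d e f g h
  ─────────────────
8│♜ · ♝ ♛ · ♜ ♚ ·│8
7│· ♟ ♟ ♟ ♟ ♟ ♝ ♟│7
6│· · · · · ♟ · ♞│6
5│· · · · · · · ·│5
4│· ♟ ♗ · ♙ · · ·│4
3│♗ · · · · ♕ · ·│3
2│♙ · ♙ ♙ · ♙ ♙ ♙│2
1│· · ♔ ♖ · · ♘ ♖│1
  ─────────────────
  a b c d e f g h

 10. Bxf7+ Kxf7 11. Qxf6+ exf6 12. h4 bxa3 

  a b c d e f g h
  ─────────────────
8│♜ · ♝ ♛ · ♜ · ·│8
7│· ♟ ♟ ♟ · ♚ ♝ ♟│7
6│· · · · · ♟ · ♞│6
5│· · · · · · · ·│5
4│· · · · ♙ · · ♙│4
3│♟ · · · · · · ·│3
2│♙ · ♙ ♙ · ♙ ♙ ·│2
1│· · ♔ ♖ · · ♘ ♖│1
  ─────────────────
  a b c d e f g h

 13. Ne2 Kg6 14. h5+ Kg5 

  a b c d e f g h
  ─────────────────
8│♜ · ♝ ♛ · ♜ · ·│8
7│· ♟ ♟ ♟ · · ♝ ♟│7
6│· · · · · ♟ · ♞│6
5│· · · · · · ♚ ♙│5
4│· · · · ♙ · · ·│4
3│♟ · · · · · · ·│3
2│♙ · ♙ ♙ ♘ ♙ ♙ ·│2
1│· · ♔ ♖ · · · ♖│1
  ─────────────────
  a b c d e f g h


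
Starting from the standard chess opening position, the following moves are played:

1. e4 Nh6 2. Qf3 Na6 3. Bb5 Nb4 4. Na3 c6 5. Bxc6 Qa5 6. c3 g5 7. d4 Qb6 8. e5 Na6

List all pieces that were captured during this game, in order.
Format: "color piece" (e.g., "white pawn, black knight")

Tracking captures:
  Bxc6: captured black pawn

black pawn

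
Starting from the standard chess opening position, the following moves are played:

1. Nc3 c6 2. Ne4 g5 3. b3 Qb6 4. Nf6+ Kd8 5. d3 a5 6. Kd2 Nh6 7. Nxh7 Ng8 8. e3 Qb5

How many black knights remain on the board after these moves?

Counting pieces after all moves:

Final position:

  a b c d e f g h
  ─────────────────
8│♜ ♞ ♝ ♚ · ♝ ♞ ♜│8
7│· ♟ · ♟ ♟ ♟ · ♘│7
6│· · ♟ · · · · ·│6
5│♟ ♛ · · · · ♟ ·│5
4│· · · · · · · ·│4
3│· ♙ · ♙ ♙ · · ·│3
2│♙ · ♙ ♔ · ♙ ♙ ♙│2
1│♖ · ♗ ♕ · ♗ ♘ ♖│1
  ─────────────────
  a b c d e f g h


2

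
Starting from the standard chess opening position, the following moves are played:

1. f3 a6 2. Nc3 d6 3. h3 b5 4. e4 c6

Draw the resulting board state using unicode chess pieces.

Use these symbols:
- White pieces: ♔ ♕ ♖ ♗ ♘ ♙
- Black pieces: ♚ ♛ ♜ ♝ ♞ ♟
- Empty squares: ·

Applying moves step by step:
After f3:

♜ ♞ ♝ ♛ ♚ ♝ ♞ ♜
♟ ♟ ♟ ♟ ♟ ♟ ♟ ♟
· · · · · · · ·
· · · · · · · ·
· · · · · · · ·
· · · · · ♙ · ·
♙ ♙ ♙ ♙ ♙ · ♙ ♙
♖ ♘ ♗ ♕ ♔ ♗ ♘ ♖


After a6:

♜ ♞ ♝ ♛ ♚ ♝ ♞ ♜
· ♟ ♟ ♟ ♟ ♟ ♟ ♟
♟ · · · · · · ·
· · · · · · · ·
· · · · · · · ·
· · · · · ♙ · ·
♙ ♙ ♙ ♙ ♙ · ♙ ♙
♖ ♘ ♗ ♕ ♔ ♗ ♘ ♖


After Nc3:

♜ ♞ ♝ ♛ ♚ ♝ ♞ ♜
· ♟ ♟ ♟ ♟ ♟ ♟ ♟
♟ · · · · · · ·
· · · · · · · ·
· · · · · · · ·
· · ♘ · · ♙ · ·
♙ ♙ ♙ ♙ ♙ · ♙ ♙
♖ · ♗ ♕ ♔ ♗ ♘ ♖


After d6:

♜ ♞ ♝ ♛ ♚ ♝ ♞ ♜
· ♟ ♟ · ♟ ♟ ♟ ♟
♟ · · ♟ · · · ·
· · · · · · · ·
· · · · · · · ·
· · ♘ · · ♙ · ·
♙ ♙ ♙ ♙ ♙ · ♙ ♙
♖ · ♗ ♕ ♔ ♗ ♘ ♖


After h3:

♜ ♞ ♝ ♛ ♚ ♝ ♞ ♜
· ♟ ♟ · ♟ ♟ ♟ ♟
♟ · · ♟ · · · ·
· · · · · · · ·
· · · · · · · ·
· · ♘ · · ♙ · ♙
♙ ♙ ♙ ♙ ♙ · ♙ ·
♖ · ♗ ♕ ♔ ♗ ♘ ♖


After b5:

♜ ♞ ♝ ♛ ♚ ♝ ♞ ♜
· · ♟ · ♟ ♟ ♟ ♟
♟ · · ♟ · · · ·
· ♟ · · · · · ·
· · · · · · · ·
· · ♘ · · ♙ · ♙
♙ ♙ ♙ ♙ ♙ · ♙ ·
♖ · ♗ ♕ ♔ ♗ ♘ ♖


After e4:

♜ ♞ ♝ ♛ ♚ ♝ ♞ ♜
· · ♟ · ♟ ♟ ♟ ♟
♟ · · ♟ · · · ·
· ♟ · · · · · ·
· · · · ♙ · · ·
· · ♘ · · ♙ · ♙
♙ ♙ ♙ ♙ · · ♙ ·
♖ · ♗ ♕ ♔ ♗ ♘ ♖


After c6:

♜ ♞ ♝ ♛ ♚ ♝ ♞ ♜
· · · · ♟ ♟ ♟ ♟
♟ · ♟ ♟ · · · ·
· ♟ · · · · · ·
· · · · ♙ · · ·
· · ♘ · · ♙ · ♙
♙ ♙ ♙ ♙ · · ♙ ·
♖ · ♗ ♕ ♔ ♗ ♘ ♖



  a b c d e f g h
  ─────────────────
8│♜ ♞ ♝ ♛ ♚ ♝ ♞ ♜│8
7│· · · · ♟ ♟ ♟ ♟│7
6│♟ · ♟ ♟ · · · ·│6
5│· ♟ · · · · · ·│5
4│· · · · ♙ · · ·│4
3│· · ♘ · · ♙ · ♙│3
2│♙ ♙ ♙ ♙ · · ♙ ·│2
1│♖ · ♗ ♕ ♔ ♗ ♘ ♖│1
  ─────────────────
  a b c d e f g h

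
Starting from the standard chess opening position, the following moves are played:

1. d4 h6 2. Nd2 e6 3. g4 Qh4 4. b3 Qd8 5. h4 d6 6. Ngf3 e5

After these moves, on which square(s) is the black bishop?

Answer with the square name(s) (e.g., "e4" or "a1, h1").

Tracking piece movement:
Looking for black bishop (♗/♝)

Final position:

  a b c d e f g h
  ─────────────────
8│♜ ♞ ♝ ♛ ♚ ♝ ♞ ♜│8
7│♟ ♟ ♟ · · ♟ ♟ ·│7
6│· · · ♟ · · · ♟│6
5│· · · · ♟ · · ·│5
4│· · · ♙ · · ♙ ♙│4
3│· ♙ · · · ♘ · ·│3
2│♙ · ♙ ♘ ♙ ♙ · ·│2
1│♖ · ♗ ♕ ♔ ♗ · ♖│1
  ─────────────────
  a b c d e f g h


c8, f8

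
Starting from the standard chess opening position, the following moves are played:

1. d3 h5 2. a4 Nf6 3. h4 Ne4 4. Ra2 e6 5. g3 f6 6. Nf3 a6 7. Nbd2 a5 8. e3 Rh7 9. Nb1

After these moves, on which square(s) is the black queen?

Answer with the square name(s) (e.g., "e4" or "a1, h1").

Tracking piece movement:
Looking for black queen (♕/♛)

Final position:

  a b c d e f g h
  ─────────────────
8│♜ ♞ ♝ ♛ ♚ ♝ · ·│8
7│· ♟ ♟ ♟ · · ♟ ♜│7
6│· · · · ♟ ♟ · ·│6
5│♟ · · · · · · ♟│5
4│♙ · · · ♞ · · ♙│4
3│· · · ♙ ♙ ♘ ♙ ·│3
2│♖ ♙ ♙ · · ♙ · ·│2
1│· ♘ ♗ ♕ ♔ ♗ · ♖│1
  ─────────────────
  a b c d e f g h


d8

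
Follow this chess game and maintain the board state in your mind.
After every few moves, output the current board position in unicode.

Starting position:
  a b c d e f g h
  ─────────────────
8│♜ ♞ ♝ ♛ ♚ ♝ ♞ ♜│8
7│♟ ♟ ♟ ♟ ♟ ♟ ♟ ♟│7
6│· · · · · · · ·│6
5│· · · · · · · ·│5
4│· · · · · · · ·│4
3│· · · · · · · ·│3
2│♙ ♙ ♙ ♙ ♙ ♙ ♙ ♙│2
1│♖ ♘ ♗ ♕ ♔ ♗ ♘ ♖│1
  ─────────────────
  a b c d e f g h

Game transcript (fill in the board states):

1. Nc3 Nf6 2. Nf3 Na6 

  a b c d e f g h
  ─────────────────
8│♜ · ♝ ♛ ♚ ♝ · ♜│8
7│♟ ♟ ♟ ♟ ♟ ♟ ♟ ♟│7
6│♞ · · · · ♞ · ·│6
5│· · · · · · · ·│5
4│· · · · · · · ·│4
3│· · ♘ · · ♘ · ·│3
2│♙ ♙ ♙ ♙ ♙ ♙ ♙ ♙│2
1│♖ · ♗ ♕ ♔ ♗ · ♖│1
  ─────────────────
  a b c d e f g h

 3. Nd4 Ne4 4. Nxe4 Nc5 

  a b c d e f g h
  ─────────────────
8│♜ · ♝ ♛ ♚ ♝ · ♜│8
7│♟ ♟ ♟ ♟ ♟ ♟ ♟ ♟│7
6│· · · · · · · ·│6
5│· · ♞ · · · · ·│5
4│· · · ♘ ♘ · · ·│4
3│· · · · · · · ·│3
2│♙ ♙ ♙ ♙ ♙ ♙ ♙ ♙│2
1│♖ · ♗ ♕ ♔ ♗ · ♖│1
  ─────────────────
  a b c d e f g h

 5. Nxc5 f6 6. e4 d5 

  a b c d e f g h
  ─────────────────
8│♜ · ♝ ♛ ♚ ♝ · ♜│8
7│♟ ♟ ♟ · ♟ · ♟ ♟│7
6│· · · · · ♟ · ·│6
5│· · ♘ ♟ · · · ·│5
4│· · · ♘ ♙ · · ·│4
3│· · · · · · · ·│3
2│♙ ♙ ♙ ♙ · ♙ ♙ ♙│2
1│♖ · ♗ ♕ ♔ ♗ · ♖│1
  ─────────────────
  a b c d e f g h



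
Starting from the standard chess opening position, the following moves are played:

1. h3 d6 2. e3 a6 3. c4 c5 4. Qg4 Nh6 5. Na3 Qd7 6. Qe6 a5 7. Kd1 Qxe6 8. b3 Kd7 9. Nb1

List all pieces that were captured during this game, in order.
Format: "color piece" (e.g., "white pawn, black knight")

Tracking captures:
  Qxe6: captured white queen

white queen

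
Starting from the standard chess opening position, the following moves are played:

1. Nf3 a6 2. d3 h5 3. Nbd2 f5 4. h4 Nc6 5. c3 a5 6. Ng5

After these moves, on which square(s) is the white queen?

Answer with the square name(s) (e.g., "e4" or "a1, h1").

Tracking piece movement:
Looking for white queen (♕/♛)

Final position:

  a b c d e f g h
  ─────────────────
8│♜ · ♝ ♛ ♚ ♝ ♞ ♜│8
7│· ♟ ♟ ♟ ♟ · ♟ ·│7
6│· · ♞ · · · · ·│6
5│♟ · · · · ♟ ♘ ♟│5
4│· · · · · · · ♙│4
3│· · ♙ ♙ · · · ·│3
2│♙ ♙ · ♘ ♙ ♙ ♙ ·│2
1│♖ · ♗ ♕ ♔ ♗ · ♖│1
  ─────────────────
  a b c d e f g h


d1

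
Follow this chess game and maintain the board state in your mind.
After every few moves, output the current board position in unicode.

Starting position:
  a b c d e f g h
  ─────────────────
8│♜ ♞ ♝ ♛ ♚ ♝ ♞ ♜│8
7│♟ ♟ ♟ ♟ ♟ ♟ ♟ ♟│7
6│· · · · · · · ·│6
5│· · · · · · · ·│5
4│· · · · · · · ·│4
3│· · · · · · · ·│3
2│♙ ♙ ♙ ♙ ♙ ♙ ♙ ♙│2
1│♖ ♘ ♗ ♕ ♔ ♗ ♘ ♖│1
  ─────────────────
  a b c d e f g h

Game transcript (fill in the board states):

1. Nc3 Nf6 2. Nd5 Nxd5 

  a b c d e f g h
  ─────────────────
8│♜ ♞ ♝ ♛ ♚ ♝ · ♜│8
7│♟ ♟ ♟ ♟ ♟ ♟ ♟ ♟│7
6│· · · · · · · ·│6
5│· · · ♞ · · · ·│5
4│· · · · · · · ·│4
3│· · · · · · · ·│3
2│♙ ♙ ♙ ♙ ♙ ♙ ♙ ♙│2
1│♖ · ♗ ♕ ♔ ♗ ♘ ♖│1
  ─────────────────
  a b c d e f g h

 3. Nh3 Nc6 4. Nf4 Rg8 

  a b c d e f g h
  ─────────────────
8│♜ · ♝ ♛ ♚ ♝ ♜ ·│8
7│♟ ♟ ♟ ♟ ♟ ♟ ♟ ♟│7
6│· · ♞ · · · · ·│6
5│· · · ♞ · · · ·│5
4│· · · · · ♘ · ·│4
3│· · · · · · · ·│3
2│♙ ♙ ♙ ♙ ♙ ♙ ♙ ♙│2
1│♖ · ♗ ♕ ♔ ♗ · ♖│1
  ─────────────────
  a b c d e f g h

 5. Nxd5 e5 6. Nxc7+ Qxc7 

  a b c d e f g h
  ─────────────────
8│♜ · ♝ · ♚ ♝ ♜ ·│8
7│♟ ♟ ♛ ♟ · ♟ ♟ ♟│7
6│· · ♞ · · · · ·│6
5│· · · · ♟ · · ·│5
4│· · · · · · · ·│4
3│· · · · · · · ·│3
2│♙ ♙ ♙ ♙ ♙ ♙ ♙ ♙│2
1│♖ · ♗ ♕ ♔ ♗ · ♖│1
  ─────────────────
  a b c d e f g h

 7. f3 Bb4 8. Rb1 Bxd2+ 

  a b c d e f g h
  ─────────────────
8│♜ · ♝ · ♚ · ♜ ·│8
7│♟ ♟ ♛ ♟ · ♟ ♟ ♟│7
6│· · ♞ · · · · ·│6
5│· · · · ♟ · · ·│5
4│· · · · · · · ·│4
3│· · · · · ♙ · ·│3
2│♙ ♙ ♙ ♝ ♙ · ♙ ♙│2
1│· ♖ ♗ ♕ ♔ ♗ · ♖│1
  ─────────────────
  a b c d e f g h



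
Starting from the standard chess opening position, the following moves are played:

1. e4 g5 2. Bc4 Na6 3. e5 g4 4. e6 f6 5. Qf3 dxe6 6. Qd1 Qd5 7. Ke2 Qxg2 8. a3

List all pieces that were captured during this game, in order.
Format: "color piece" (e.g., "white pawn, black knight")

Tracking captures:
  dxe6: captured white pawn
  Qxg2: captured white pawn

white pawn, white pawn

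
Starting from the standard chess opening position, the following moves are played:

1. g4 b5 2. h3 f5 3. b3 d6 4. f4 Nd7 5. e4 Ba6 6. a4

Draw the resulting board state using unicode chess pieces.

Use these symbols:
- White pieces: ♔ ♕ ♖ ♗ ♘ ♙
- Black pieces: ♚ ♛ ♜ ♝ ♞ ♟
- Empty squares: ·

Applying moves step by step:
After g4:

♜ ♞ ♝ ♛ ♚ ♝ ♞ ♜
♟ ♟ ♟ ♟ ♟ ♟ ♟ ♟
· · · · · · · ·
· · · · · · · ·
· · · · · · ♙ ·
· · · · · · · ·
♙ ♙ ♙ ♙ ♙ ♙ · ♙
♖ ♘ ♗ ♕ ♔ ♗ ♘ ♖


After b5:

♜ ♞ ♝ ♛ ♚ ♝ ♞ ♜
♟ · ♟ ♟ ♟ ♟ ♟ ♟
· · · · · · · ·
· ♟ · · · · · ·
· · · · · · ♙ ·
· · · · · · · ·
♙ ♙ ♙ ♙ ♙ ♙ · ♙
♖ ♘ ♗ ♕ ♔ ♗ ♘ ♖


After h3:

♜ ♞ ♝ ♛ ♚ ♝ ♞ ♜
♟ · ♟ ♟ ♟ ♟ ♟ ♟
· · · · · · · ·
· ♟ · · · · · ·
· · · · · · ♙ ·
· · · · · · · ♙
♙ ♙ ♙ ♙ ♙ ♙ · ·
♖ ♘ ♗ ♕ ♔ ♗ ♘ ♖


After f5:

♜ ♞ ♝ ♛ ♚ ♝ ♞ ♜
♟ · ♟ ♟ ♟ · ♟ ♟
· · · · · · · ·
· ♟ · · · ♟ · ·
· · · · · · ♙ ·
· · · · · · · ♙
♙ ♙ ♙ ♙ ♙ ♙ · ·
♖ ♘ ♗ ♕ ♔ ♗ ♘ ♖


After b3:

♜ ♞ ♝ ♛ ♚ ♝ ♞ ♜
♟ · ♟ ♟ ♟ · ♟ ♟
· · · · · · · ·
· ♟ · · · ♟ · ·
· · · · · · ♙ ·
· ♙ · · · · · ♙
♙ · ♙ ♙ ♙ ♙ · ·
♖ ♘ ♗ ♕ ♔ ♗ ♘ ♖


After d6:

♜ ♞ ♝ ♛ ♚ ♝ ♞ ♜
♟ · ♟ · ♟ · ♟ ♟
· · · ♟ · · · ·
· ♟ · · · ♟ · ·
· · · · · · ♙ ·
· ♙ · · · · · ♙
♙ · ♙ ♙ ♙ ♙ · ·
♖ ♘ ♗ ♕ ♔ ♗ ♘ ♖


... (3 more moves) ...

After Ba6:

♜ · · ♛ ♚ ♝ ♞ ♜
♟ · ♟ ♞ ♟ · ♟ ♟
♝ · · ♟ · · · ·
· ♟ · · · ♟ · ·
· · · · ♙ ♙ ♙ ·
· ♙ · · · · · ♙
♙ · ♙ ♙ · · · ·
♖ ♘ ♗ ♕ ♔ ♗ ♘ ♖


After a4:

♜ · · ♛ ♚ ♝ ♞ ♜
♟ · ♟ ♞ ♟ · ♟ ♟
♝ · · ♟ · · · ·
· ♟ · · · ♟ · ·
♙ · · · ♙ ♙ ♙ ·
· ♙ · · · · · ♙
· · ♙ ♙ · · · ·
♖ ♘ ♗ ♕ ♔ ♗ ♘ ♖



  a b c d e f g h
  ─────────────────
8│♜ · · ♛ ♚ ♝ ♞ ♜│8
7│♟ · ♟ ♞ ♟ · ♟ ♟│7
6│♝ · · ♟ · · · ·│6
5│· ♟ · · · ♟ · ·│5
4│♙ · · · ♙ ♙ ♙ ·│4
3│· ♙ · · · · · ♙│3
2│· · ♙ ♙ · · · ·│2
1│♖ ♘ ♗ ♕ ♔ ♗ ♘ ♖│1
  ─────────────────
  a b c d e f g h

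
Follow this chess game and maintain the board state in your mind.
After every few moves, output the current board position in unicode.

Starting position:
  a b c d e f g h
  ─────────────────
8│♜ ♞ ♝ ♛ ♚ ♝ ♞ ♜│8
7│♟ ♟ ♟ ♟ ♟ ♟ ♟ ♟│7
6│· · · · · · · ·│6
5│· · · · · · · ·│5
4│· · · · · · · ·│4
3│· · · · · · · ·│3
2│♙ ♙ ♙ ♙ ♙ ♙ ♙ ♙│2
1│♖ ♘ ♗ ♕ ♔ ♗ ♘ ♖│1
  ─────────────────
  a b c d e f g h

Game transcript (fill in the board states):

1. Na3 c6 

  a b c d e f g h
  ─────────────────
8│♜ ♞ ♝ ♛ ♚ ♝ ♞ ♜│8
7│♟ ♟ · ♟ ♟ ♟ ♟ ♟│7
6│· · ♟ · · · · ·│6
5│· · · · · · · ·│5
4│· · · · · · · ·│4
3│♘ · · · · · · ·│3
2│♙ ♙ ♙ ♙ ♙ ♙ ♙ ♙│2
1│♖ · ♗ ♕ ♔ ♗ ♘ ♖│1
  ─────────────────
  a b c d e f g h

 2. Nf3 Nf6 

  a b c d e f g h
  ─────────────────
8│♜ ♞ ♝ ♛ ♚ ♝ · ♜│8
7│♟ ♟ · ♟ ♟ ♟ ♟ ♟│7
6│· · ♟ · · ♞ · ·│6
5│· · · · · · · ·│5
4│· · · · · · · ·│4
3│♘ · · · · ♘ · ·│3
2│♙ ♙ ♙ ♙ ♙ ♙ ♙ ♙│2
1│♖ · ♗ ♕ ♔ ♗ · ♖│1
  ─────────────────
  a b c d e f g h

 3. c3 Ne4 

  a b c d e f g h
  ─────────────────
8│♜ ♞ ♝ ♛ ♚ ♝ · ♜│8
7│♟ ♟ · ♟ ♟ ♟ ♟ ♟│7
6│· · ♟ · · · · ·│6
5│· · · · · · · ·│5
4│· · · · ♞ · · ·│4
3│♘ · ♙ · · ♘ · ·│3
2│♙ ♙ · ♙ ♙ ♙ ♙ ♙│2
1│♖ · ♗ ♕ ♔ ♗ · ♖│1
  ─────────────────
  a b c d e f g h

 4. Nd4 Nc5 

  a b c d e f g h
  ─────────────────
8│♜ ♞ ♝ ♛ ♚ ♝ · ♜│8
7│♟ ♟ · ♟ ♟ ♟ ♟ ♟│7
6│· · ♟ · · · · ·│6
5│· · ♞ · · · · ·│5
4│· · · ♘ · · · ·│4
3│♘ · ♙ · · · · ·│3
2│♙ ♙ · ♙ ♙ ♙ ♙ ♙│2
1│♖ · ♗ ♕ ♔ ♗ · ♖│1
  ─────────────────
  a b c d e f g h



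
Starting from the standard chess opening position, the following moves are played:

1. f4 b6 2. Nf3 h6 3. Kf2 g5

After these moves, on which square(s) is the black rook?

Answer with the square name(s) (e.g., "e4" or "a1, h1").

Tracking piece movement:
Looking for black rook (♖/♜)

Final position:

  a b c d e f g h
  ─────────────────
8│♜ ♞ ♝ ♛ ♚ ♝ ♞ ♜│8
7│♟ · ♟ ♟ ♟ ♟ · ·│7
6│· ♟ · · · · · ♟│6
5│· · · · · · ♟ ·│5
4│· · · · · ♙ · ·│4
3│· · · · · ♘ · ·│3
2│♙ ♙ ♙ ♙ ♙ ♔ ♙ ♙│2
1│♖ ♘ ♗ ♕ · ♗ · ♖│1
  ─────────────────
  a b c d e f g h


a8, h8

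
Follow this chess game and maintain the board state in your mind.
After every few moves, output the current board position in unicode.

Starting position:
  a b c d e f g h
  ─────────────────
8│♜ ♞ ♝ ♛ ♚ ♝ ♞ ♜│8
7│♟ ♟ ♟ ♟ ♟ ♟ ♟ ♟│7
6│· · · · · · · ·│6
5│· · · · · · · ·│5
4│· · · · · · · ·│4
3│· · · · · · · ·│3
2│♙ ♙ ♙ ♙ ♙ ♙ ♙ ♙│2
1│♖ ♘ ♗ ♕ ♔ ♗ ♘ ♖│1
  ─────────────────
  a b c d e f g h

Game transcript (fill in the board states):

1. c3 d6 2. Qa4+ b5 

  a b c d e f g h
  ─────────────────
8│♜ ♞ ♝ ♛ ♚ ♝ ♞ ♜│8
7│♟ · ♟ · ♟ ♟ ♟ ♟│7
6│· · · ♟ · · · ·│6
5│· ♟ · · · · · ·│5
4│♕ · · · · · · ·│4
3│· · ♙ · · · · ·│3
2│♙ ♙ · ♙ ♙ ♙ ♙ ♙│2
1│♖ ♘ ♗ · ♔ ♗ ♘ ♖│1
  ─────────────────
  a b c d e f g h

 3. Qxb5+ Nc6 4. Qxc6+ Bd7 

  a b c d e f g h
  ─────────────────
8│♜ · · ♛ ♚ ♝ ♞ ♜│8
7│♟ · ♟ ♝ ♟ ♟ ♟ ♟│7
6│· · ♕ ♟ · · · ·│6
5│· · · · · · · ·│5
4│· · · · · · · ·│4
3│· · ♙ · · · · ·│3
2│♙ ♙ · ♙ ♙ ♙ ♙ ♙│2
1│♖ ♘ ♗ · ♔ ♗ ♘ ♖│1
  ─────────────────
  a b c d e f g h

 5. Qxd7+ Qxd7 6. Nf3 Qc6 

  a b c d e f g h
  ─────────────────
8│♜ · · · ♚ ♝ ♞ ♜│8
7│♟ · ♟ · ♟ ♟ ♟ ♟│7
6│· · ♛ ♟ · · · ·│6
5│· · · · · · · ·│5
4│· · · · · · · ·│4
3│· · ♙ · · ♘ · ·│3
2│♙ ♙ · ♙ ♙ ♙ ♙ ♙│2
1│♖ ♘ ♗ · ♔ ♗ · ♖│1
  ─────────────────
  a b c d e f g h



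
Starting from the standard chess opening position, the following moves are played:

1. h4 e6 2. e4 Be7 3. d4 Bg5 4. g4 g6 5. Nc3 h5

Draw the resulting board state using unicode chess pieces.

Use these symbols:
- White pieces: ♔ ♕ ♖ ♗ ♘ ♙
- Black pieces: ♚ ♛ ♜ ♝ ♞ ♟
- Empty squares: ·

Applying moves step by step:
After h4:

♜ ♞ ♝ ♛ ♚ ♝ ♞ ♜
♟ ♟ ♟ ♟ ♟ ♟ ♟ ♟
· · · · · · · ·
· · · · · · · ·
· · · · · · · ♙
· · · · · · · ·
♙ ♙ ♙ ♙ ♙ ♙ ♙ ·
♖ ♘ ♗ ♕ ♔ ♗ ♘ ♖


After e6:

♜ ♞ ♝ ♛ ♚ ♝ ♞ ♜
♟ ♟ ♟ ♟ · ♟ ♟ ♟
· · · · ♟ · · ·
· · · · · · · ·
· · · · · · · ♙
· · · · · · · ·
♙ ♙ ♙ ♙ ♙ ♙ ♙ ·
♖ ♘ ♗ ♕ ♔ ♗ ♘ ♖


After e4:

♜ ♞ ♝ ♛ ♚ ♝ ♞ ♜
♟ ♟ ♟ ♟ · ♟ ♟ ♟
· · · · ♟ · · ·
· · · · · · · ·
· · · · ♙ · · ♙
· · · · · · · ·
♙ ♙ ♙ ♙ · ♙ ♙ ·
♖ ♘ ♗ ♕ ♔ ♗ ♘ ♖


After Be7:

♜ ♞ ♝ ♛ ♚ · ♞ ♜
♟ ♟ ♟ ♟ ♝ ♟ ♟ ♟
· · · · ♟ · · ·
· · · · · · · ·
· · · · ♙ · · ♙
· · · · · · · ·
♙ ♙ ♙ ♙ · ♙ ♙ ·
♖ ♘ ♗ ♕ ♔ ♗ ♘ ♖


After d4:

♜ ♞ ♝ ♛ ♚ · ♞ ♜
♟ ♟ ♟ ♟ ♝ ♟ ♟ ♟
· · · · ♟ · · ·
· · · · · · · ·
· · · ♙ ♙ · · ♙
· · · · · · · ·
♙ ♙ ♙ · · ♙ ♙ ·
♖ ♘ ♗ ♕ ♔ ♗ ♘ ♖


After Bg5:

♜ ♞ ♝ ♛ ♚ · ♞ ♜
♟ ♟ ♟ ♟ · ♟ ♟ ♟
· · · · ♟ · · ·
· · · · · · ♝ ·
· · · ♙ ♙ · · ♙
· · · · · · · ·
♙ ♙ ♙ · · ♙ ♙ ·
♖ ♘ ♗ ♕ ♔ ♗ ♘ ♖


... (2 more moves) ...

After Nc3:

♜ ♞ ♝ ♛ ♚ · ♞ ♜
♟ ♟ ♟ ♟ · ♟ · ♟
· · · · ♟ · ♟ ·
· · · · · · ♝ ·
· · · ♙ ♙ · ♙ ♙
· · ♘ · · · · ·
♙ ♙ ♙ · · ♙ · ·
♖ · ♗ ♕ ♔ ♗ ♘ ♖


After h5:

♜ ♞ ♝ ♛ ♚ · ♞ ♜
♟ ♟ ♟ ♟ · ♟ · ·
· · · · ♟ · ♟ ·
· · · · · · ♝ ♟
· · · ♙ ♙ · ♙ ♙
· · ♘ · · · · ·
♙ ♙ ♙ · · ♙ · ·
♖ · ♗ ♕ ♔ ♗ ♘ ♖



  a b c d e f g h
  ─────────────────
8│♜ ♞ ♝ ♛ ♚ · ♞ ♜│8
7│♟ ♟ ♟ ♟ · ♟ · ·│7
6│· · · · ♟ · ♟ ·│6
5│· · · · · · ♝ ♟│5
4│· · · ♙ ♙ · ♙ ♙│4
3│· · ♘ · · · · ·│3
2│♙ ♙ ♙ · · ♙ · ·│2
1│♖ · ♗ ♕ ♔ ♗ ♘ ♖│1
  ─────────────────
  a b c d e f g h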